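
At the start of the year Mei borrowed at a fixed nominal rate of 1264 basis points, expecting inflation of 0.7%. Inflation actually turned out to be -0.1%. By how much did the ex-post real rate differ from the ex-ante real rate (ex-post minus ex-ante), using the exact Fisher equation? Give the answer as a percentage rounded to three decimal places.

0.896%

Ex-ante: (1 + 0.1264)/(1 + 0.0070) − 1 = 11.8570%
Ex-post: (1 + 0.1264)/(1 − 0.0010) − 1 = 12.7528%
Difference (ex-post − ex-ante) = 0.8958% → 0.896%.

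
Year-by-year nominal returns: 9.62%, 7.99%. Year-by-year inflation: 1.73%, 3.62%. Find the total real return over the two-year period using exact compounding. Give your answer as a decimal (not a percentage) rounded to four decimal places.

0.1230

Compound the nominal returns: 1.0962 × 1.0799 = 1.183786.
Compound inflation: 1.0173 × 1.0362 = 1.054126.
Deflate: 1.183786 / 1.054126 = 1.123002.
Total real return = 1.123002 − 1 → 0.1230.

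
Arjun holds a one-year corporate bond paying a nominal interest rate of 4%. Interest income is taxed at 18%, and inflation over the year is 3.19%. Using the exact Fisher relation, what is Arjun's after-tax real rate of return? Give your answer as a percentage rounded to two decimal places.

After-tax nominal return = 4% × (1 − 0.18) = 3.2800%.
1 + r = 1.03280 / 1.03190 = 1.000872
After-tax real rate = 1.000872 − 1 → 0.09%.

0.09%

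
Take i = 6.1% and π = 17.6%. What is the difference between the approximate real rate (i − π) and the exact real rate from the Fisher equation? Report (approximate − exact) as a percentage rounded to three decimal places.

-1.721%

Approximate: r ≈ 6.100% − 17.600% = -11.5000%
Exact: (1 + 0.0610)/(1 + 0.1760) − 1 = -9.7789%
Error = -11.5000% − (-9.7789%) = -1.7211% → -1.721%.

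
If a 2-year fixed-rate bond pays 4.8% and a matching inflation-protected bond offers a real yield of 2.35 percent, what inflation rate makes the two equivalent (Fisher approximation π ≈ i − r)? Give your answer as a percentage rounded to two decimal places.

2.45%

π ≈ i − r = 4.8% − 2.35% → 2.45%.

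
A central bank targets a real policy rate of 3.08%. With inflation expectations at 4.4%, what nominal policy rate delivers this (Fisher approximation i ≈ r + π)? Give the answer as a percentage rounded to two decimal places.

i ≈ r + π = 3.08% + 4.4% = 7.48%.

7.48%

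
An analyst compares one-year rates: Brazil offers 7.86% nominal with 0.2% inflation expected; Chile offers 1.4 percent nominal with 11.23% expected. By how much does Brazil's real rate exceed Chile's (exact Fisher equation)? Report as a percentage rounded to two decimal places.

16.48%

Brazil: (1 + 0.0786)/(1 + 0.0020) − 1 = 7.6447%
Chile: (1 + 0.0140)/(1 + 0.1123) − 1 = -8.8375%
Differential = 7.6447% − (-8.8375%) = 16.4823% → 16.48%.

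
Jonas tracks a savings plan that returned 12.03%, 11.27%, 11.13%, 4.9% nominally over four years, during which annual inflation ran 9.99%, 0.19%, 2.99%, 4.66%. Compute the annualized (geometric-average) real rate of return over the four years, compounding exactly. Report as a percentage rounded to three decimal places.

Compound the nominal returns: 1.1203 × 1.1127 × 1.1113 × 1.0490 = 1.45317938.
Compound inflation: 1.0999 × 1.0019 × 1.0299 × 1.0466 = 1.18782748.
Deflate: 1.45317938 / 1.18782748 = 1.22339263.
Annualized real rate = 1.22339263^(1/4) − 1 = 5.1699% → 5.170%.

5.170%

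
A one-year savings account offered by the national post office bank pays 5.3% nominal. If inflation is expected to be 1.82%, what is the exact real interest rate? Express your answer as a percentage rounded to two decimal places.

By the Fisher equation, 1 + r = (1 + i)/(1 + π).
1 + r = 1.05300 / 1.01820 = 1.034178
r = 1.034178 − 1 = 3.4178%, i.e. 3.42%.

3.42%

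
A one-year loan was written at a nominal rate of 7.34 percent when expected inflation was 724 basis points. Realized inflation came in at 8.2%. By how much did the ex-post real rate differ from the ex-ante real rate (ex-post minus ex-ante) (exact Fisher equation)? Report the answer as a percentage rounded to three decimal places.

Ex-ante: (1 + 0.0734)/(1 + 0.0724) − 1 = 0.0932%
Ex-post: (1 + 0.0734)/(1 + 0.0820) − 1 = -0.7948%
Difference (ex-post − ex-ante) = -0.8881% → -0.888%.

-0.888%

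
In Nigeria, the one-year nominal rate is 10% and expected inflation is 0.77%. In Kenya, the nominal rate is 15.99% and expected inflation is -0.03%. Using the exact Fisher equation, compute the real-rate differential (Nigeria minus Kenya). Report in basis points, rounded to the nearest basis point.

Nigeria: (1 + 0.1000)/(1 + 0.0077) − 1 = 9.1595%
Kenya: (1 + 0.1599)/(1 − 0.0003) − 1 = 16.0248%
Differential = 9.1595% − 16.0248% = -6.8653% → -687 basis points.

-687 basis points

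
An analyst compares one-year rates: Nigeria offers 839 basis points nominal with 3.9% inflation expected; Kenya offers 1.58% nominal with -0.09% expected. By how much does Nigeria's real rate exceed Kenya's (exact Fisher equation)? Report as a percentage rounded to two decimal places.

Nigeria: (1 + 0.0839)/(1 + 0.0390) − 1 = 4.3215%
Kenya: (1 + 0.0158)/(1 − 0.0009) − 1 = 1.6715%
Differential = 4.3215% − 1.6715% = 2.6500% → 2.65%.

2.65%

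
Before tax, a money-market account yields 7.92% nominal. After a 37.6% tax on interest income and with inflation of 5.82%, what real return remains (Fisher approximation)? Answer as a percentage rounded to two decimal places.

After-tax nominal return = 7.92% × (1 − 0.376) = 4.94208%.
r ≈ 4.94208% − 5.82% → -0.88%.

-0.88%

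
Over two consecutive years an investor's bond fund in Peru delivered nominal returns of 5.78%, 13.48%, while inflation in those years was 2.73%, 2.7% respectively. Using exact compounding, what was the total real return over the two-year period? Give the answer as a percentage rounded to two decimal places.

13.78%

Nominal growth factor = 1.0578 × 1.1348 = 1.200391
Price-level growth factor = 1.0273 × 1.0270 = 1.055037
Real growth factor = 1.200391 / 1.055037 = 1.137772
Total real return = 1.137772 − 1 → 13.78%.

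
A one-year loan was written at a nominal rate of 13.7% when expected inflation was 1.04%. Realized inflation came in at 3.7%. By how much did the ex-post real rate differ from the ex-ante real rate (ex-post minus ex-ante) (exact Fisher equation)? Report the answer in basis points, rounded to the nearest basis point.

Ex-ante: (1 + 0.1370)/(1 + 0.0104) − 1 = 12.5297%
Ex-post: (1 + 0.1370)/(1 + 0.0370) − 1 = 9.6432%
Difference (ex-post − ex-ante) = -2.8865% → -289 basis points.

-289 basis points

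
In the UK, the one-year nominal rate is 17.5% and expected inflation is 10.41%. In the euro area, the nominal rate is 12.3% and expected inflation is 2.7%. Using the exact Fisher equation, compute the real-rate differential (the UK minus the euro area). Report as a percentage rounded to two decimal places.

The UK: (1 + 0.1750)/(1 + 0.1041) − 1 = 6.4215%
The euro area: (1 + 0.1230)/(1 + 0.0270) − 1 = 9.3476%
Differential = 6.4215% − 9.3476% = -2.9261% → -2.93%.

-2.93%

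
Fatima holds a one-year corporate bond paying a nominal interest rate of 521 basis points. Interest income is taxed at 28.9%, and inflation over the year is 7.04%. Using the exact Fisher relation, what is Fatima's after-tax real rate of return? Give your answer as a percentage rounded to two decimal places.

-3.12%

After-tax nominal return = 5.21% × (1 − 0.289) = 3.70431%.
1 + r = 1.0370431 / 1.07040 = 0.968837
After-tax real rate = 0.968837 − 1 → -3.12%.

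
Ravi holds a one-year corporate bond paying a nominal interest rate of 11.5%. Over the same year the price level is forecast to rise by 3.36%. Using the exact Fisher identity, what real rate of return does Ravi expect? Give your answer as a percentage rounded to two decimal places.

7.88%

1 + r = 1.11500 / 1.03360 = 1.078754
r = 1.078754 − 1 = 7.8754%, i.e. 7.88%.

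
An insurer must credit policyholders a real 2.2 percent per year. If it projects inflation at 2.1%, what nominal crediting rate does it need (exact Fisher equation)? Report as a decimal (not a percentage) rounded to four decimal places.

0.0435

(1 + i) = (1 + r)(1 + π) = 1.02200 × 1.02100 = 1.043462
i = 1.043462 − 1, so the required nominal rate is 0.0435.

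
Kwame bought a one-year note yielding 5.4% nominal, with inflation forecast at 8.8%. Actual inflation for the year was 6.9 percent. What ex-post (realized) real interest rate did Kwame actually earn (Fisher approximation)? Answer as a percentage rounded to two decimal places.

-1.50%

Ex-post: 5.4% − 6.9% = -1.500%
So the realized real rate is -1.50%.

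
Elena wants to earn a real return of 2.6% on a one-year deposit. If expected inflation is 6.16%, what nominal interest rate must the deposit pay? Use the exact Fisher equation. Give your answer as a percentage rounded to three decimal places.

8.920%

(1 + i) = (1 + r)(1 + π) = 1.02600 × 1.06160 = 1.0892016
i = 1.0892016 − 1, so the required nominal rate is 8.920%.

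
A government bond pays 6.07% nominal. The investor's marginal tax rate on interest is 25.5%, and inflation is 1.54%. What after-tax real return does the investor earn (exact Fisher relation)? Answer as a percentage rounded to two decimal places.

After-tax nominal return = 6.07% × (1 − 0.255) = 4.52215%.
1 + r = 1.0452215 / 1.01540 = 1.029369
After-tax real rate = 1.029369 − 1 → 2.94%.

2.94%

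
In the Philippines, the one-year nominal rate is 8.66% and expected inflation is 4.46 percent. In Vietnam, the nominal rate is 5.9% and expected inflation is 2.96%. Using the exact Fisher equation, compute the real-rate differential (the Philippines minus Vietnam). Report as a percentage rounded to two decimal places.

1.17%

The Philippines: (1 + 0.0866)/(1 + 0.0446) − 1 = 4.0207%
Vietnam: (1 + 0.0590)/(1 + 0.0296) − 1 = 2.8555%
Differential = 4.0207% − 2.8555% = 1.1652% → 1.17%.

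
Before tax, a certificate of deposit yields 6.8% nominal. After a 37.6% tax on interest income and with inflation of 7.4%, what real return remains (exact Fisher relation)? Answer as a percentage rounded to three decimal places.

-2.939%

After-tax nominal return = 6.8% × (1 − 0.376) = 4.2432%.
1 + r = 1.042432 / 1.07400 = 0.970607
After-tax real rate = 0.970607 − 1 → -2.939%.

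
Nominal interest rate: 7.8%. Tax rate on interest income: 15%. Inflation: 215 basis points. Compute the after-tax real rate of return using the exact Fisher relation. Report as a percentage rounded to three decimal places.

4.386%

After-tax nominal return = 7.8% × (1 − 0.15) = 6.6300%.
1 + r = 1.06630 / 1.02150 = 1.043857
After-tax real rate = 1.043857 − 1 → 4.386%.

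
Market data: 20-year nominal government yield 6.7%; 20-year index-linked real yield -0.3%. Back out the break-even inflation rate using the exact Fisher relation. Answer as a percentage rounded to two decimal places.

7.02%

(1 + π) = (1 + i)/(1 + r) = 1.06700 / 0.99700 = 1.070211
Break-even inflation = 1.070211 − 1 → 7.02%.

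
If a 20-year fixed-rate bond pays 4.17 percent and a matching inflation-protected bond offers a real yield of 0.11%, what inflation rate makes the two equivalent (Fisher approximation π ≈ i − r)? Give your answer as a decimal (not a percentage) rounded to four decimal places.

π ≈ i − r = 4.17% − 0.11% → 0.0406.

0.0406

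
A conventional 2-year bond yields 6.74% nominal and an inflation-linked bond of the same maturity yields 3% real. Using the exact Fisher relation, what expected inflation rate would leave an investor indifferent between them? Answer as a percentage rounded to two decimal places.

(1 + π) = (1 + i)/(1 + r) = 1.06740 / 1.03000 = 1.036311
Break-even inflation = 1.036311 − 1 → 3.63%.

3.63%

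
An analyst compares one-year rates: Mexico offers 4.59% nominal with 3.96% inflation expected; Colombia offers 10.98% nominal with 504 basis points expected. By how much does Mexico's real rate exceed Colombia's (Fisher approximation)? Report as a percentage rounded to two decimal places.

Mexico: 4.59% − 3.96% = 0.630%
Colombia: 10.98% − 5.04% = 5.940%
Differential = -5.310% → -5.31%.

-5.31%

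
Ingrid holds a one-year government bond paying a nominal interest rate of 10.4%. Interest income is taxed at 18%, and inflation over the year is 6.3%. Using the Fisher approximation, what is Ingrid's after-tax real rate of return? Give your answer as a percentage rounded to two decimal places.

2.23%

After-tax nominal return = 10.4% × (1 − 0.18) = 8.5280%.
r ≈ 8.5280% − 6.3% → 2.23%.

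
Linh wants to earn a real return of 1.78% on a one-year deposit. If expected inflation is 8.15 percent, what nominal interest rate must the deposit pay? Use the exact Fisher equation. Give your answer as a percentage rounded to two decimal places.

10.08%

(1 + i) = (1 + r)(1 + π) = 1.01780 × 1.08150 = 1.1007507
i = 1.1007507 − 1, so the required nominal rate is 10.08%.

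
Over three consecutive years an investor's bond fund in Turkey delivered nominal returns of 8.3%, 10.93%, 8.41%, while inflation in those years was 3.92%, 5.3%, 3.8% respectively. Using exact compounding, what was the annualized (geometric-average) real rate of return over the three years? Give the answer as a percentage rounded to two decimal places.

Compound the nominal returns: 1.0830 × 1.1093 × 1.0841 = 1.30240728.
Compound inflation: 1.0392 × 1.0530 × 1.0380 = 1.13586015.
Deflate: 1.30240728 / 1.13586015 = 1.14662644.
Annualized real rate = 1.14662644^(1/3) − 1 = 4.6664% → 4.67%.

4.67%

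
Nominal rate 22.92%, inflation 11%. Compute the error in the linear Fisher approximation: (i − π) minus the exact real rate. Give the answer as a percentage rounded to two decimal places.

1.18%

Approximate: r ≈ 22.920% − 11.000% = 11.9200%
Exact: (1 + 0.2292)/(1 + 0.1100) − 1 = 10.7387%
Error = 11.9200% − 10.7387% = 1.1813% → 1.18%.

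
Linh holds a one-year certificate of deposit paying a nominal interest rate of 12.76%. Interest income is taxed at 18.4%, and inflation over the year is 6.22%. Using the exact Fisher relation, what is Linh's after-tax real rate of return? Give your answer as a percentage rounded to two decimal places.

After-tax nominal return = 12.76% × (1 − 0.184) = 10.41216%.
1 + r = 1.1041216 / 1.06220 = 1.039467
After-tax real rate = 1.039467 − 1 → 3.95%.

3.95%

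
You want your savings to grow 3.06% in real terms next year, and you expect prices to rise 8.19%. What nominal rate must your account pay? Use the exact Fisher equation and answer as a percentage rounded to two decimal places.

11.50%

(1 + i) = (1 + r)(1 + π) = 1.03060 × 1.08190 = 1.11500614
i = 1.11500614 − 1, so the required nominal rate is 11.50%.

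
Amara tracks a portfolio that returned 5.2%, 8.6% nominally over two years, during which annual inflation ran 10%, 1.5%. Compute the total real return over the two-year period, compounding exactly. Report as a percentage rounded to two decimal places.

Compound the nominal returns: 1.0520 × 1.0860 = 1.142472.
Compound inflation: 1.1000 × 1.0150 = 1.116500.
Deflate: 1.142472 / 1.116500 = 1.023262.
Total real return = 1.023262 − 1 → 2.33%.

2.33%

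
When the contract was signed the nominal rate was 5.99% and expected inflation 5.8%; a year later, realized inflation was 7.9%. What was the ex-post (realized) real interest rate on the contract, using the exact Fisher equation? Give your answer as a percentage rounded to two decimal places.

Ex-post: (1 + 0.0599)/(1 + 0.0790) − 1 = -1.7702%
So the realized real rate is -1.77%.

-1.77%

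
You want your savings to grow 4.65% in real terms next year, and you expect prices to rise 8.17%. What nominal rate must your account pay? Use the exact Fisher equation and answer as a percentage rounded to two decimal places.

(1 + i) = (1 + r)(1 + π) = 1.04650 × 1.08170 = 1.13199905
i = 1.13199905 − 1, so the required nominal rate is 13.20%.

13.20%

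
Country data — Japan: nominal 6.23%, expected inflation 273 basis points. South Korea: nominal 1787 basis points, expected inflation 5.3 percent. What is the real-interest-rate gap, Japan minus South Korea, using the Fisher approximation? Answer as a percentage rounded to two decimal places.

-9.07%

Japan: 6.23% − 2.73% = 3.500%
South Korea: 17.87% − 5.3% = 12.570%
Differential = -9.070% → -9.07%.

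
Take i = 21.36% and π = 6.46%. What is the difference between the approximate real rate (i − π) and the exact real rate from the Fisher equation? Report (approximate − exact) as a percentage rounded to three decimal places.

0.904%

Approximate: r ≈ 21.360% − 6.460% = 14.9000%
Exact: (1 + 0.2136)/(1 + 0.0646) − 1 = 13.9959%
Error = 14.9000% − 13.9959% = 0.9041% → 0.904%.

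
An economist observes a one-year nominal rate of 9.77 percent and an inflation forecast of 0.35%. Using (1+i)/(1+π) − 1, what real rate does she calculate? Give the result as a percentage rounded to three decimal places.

9.387%

By the Fisher relation, 1 + r = (1 + i)/(1 + π).
1 + r = 1.09770 / 1.00350 = 1.093871
r = 1.093871 − 1 = 9.3871%, i.e. 9.387%.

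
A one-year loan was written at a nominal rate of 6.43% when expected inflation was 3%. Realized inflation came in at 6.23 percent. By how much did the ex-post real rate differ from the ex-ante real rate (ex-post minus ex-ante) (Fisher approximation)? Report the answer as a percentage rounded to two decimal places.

-3.23%

Ex-ante: 6.43% − 3% = 3.430%
Ex-post: 6.43% − 6.23% = 0.200%
Difference (ex-post − ex-ante) = -3.2300% → -3.23%.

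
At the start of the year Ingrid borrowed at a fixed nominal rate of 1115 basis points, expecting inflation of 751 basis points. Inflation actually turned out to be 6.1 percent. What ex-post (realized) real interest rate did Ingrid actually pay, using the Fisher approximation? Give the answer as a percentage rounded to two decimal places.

5.05%

Ex-post: 11.15% − 6.1% = 5.050%
So the realized real rate is 5.05%.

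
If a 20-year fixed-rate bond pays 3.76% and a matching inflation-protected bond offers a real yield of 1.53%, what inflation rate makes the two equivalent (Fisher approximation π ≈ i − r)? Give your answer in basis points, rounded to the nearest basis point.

223 basis points

π ≈ i − r = 3.76% − 1.53% → 223 basis points.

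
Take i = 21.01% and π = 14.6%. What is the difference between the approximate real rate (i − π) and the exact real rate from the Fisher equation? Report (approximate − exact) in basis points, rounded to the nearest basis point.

Approximate: r ≈ 21.010% − 14.600% = 6.4100%
Exact: (1 + 0.2101)/(1 + 0.1460) − 1 = 5.5934%
Error = 6.4100% − 5.5934% = 0.8166% → 82 basis points.

82 basis points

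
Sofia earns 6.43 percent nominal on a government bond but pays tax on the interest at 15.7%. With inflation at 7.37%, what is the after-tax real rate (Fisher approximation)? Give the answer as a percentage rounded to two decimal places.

-1.95%

After-tax nominal return = 6.43% × (1 − 0.157) = 5.42049%.
r ≈ 5.42049% − 7.37% → -1.95%.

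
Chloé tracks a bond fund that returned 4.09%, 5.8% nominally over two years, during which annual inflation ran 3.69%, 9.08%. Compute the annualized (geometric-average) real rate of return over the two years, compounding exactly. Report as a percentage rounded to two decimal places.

Nominal growth factor = 1.0409 × 1.0580 = 1.10127220
Price-level growth factor = 1.0369 × 1.0908 = 1.13105052
Real growth factor = 1.10127220 / 1.13105052 = 0.97367198
Annualized real rate = 0.97367198^(1/2) − 1 = -1.3252% → -1.33%.

-1.33%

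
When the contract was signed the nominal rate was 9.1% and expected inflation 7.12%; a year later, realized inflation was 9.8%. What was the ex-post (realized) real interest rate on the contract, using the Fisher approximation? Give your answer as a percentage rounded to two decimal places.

Ex-post: 9.1% − 9.8% = -0.700%
So the realized real rate is -0.70%.

-0.70%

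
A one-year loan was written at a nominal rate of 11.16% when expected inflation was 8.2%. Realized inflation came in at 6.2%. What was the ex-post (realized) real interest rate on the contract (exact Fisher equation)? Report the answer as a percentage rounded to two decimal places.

4.67%

Ex-post: (1 + 0.1116)/(1 + 0.0620) − 1 = 4.6704%
So the realized real rate is 4.67%.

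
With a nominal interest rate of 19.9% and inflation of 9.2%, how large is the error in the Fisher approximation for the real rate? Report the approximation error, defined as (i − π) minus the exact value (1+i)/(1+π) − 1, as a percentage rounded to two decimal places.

Approximate: r ≈ 19.900% − 9.200% = 10.7000%
Exact: (1 + 0.1990)/(1 + 0.0920) − 1 = 9.7985%
Error = 10.7000% − 9.7985% = 0.9015% → 0.90%.

0.90%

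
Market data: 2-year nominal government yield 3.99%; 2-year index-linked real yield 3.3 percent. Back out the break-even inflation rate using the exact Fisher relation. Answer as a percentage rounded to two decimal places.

(1 + π) = (1 + i)/(1 + r) = 1.03990 / 1.03300 = 1.006680
Break-even inflation = 1.006680 − 1 → 0.67%.

0.67%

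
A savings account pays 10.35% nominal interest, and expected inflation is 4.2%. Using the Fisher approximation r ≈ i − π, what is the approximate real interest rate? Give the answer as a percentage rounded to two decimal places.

6.15%

r ≈ i − π = 10.35% − 4.2% = 6.15%.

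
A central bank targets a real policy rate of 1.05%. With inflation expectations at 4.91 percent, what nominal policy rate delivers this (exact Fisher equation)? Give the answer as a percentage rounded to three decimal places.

6.012%

(1 + i) = (1 + r)(1 + π) = 1.01050 × 1.04910 = 1.06011555
i = 1.06011555 − 1, so the required nominal rate is 6.012%.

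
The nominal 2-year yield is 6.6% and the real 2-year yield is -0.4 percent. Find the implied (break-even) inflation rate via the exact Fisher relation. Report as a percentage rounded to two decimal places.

(1 + π) = (1 + i)/(1 + r) = 1.06600 / 0.99600 = 1.070281
Break-even inflation = 1.070281 − 1 → 7.03%.

7.03%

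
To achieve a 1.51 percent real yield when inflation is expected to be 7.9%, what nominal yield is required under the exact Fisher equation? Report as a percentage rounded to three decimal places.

(1 + i) = (1 + r)(1 + π) = 1.01510 × 1.07900 = 1.0952929
i = 1.0952929 − 1, so the required nominal rate is 9.529%.

9.529%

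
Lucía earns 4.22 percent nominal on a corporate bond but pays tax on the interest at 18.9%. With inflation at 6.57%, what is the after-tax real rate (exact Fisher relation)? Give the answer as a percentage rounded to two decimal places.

-2.95%

After-tax nominal return = 4.22% × (1 − 0.189) = 3.42242%.
1 + r = 1.0342242 / 1.06570 = 0.970465
After-tax real rate = 0.970465 − 1 → -2.95%.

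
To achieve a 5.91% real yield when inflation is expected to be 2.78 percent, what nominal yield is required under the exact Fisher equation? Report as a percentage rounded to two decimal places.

(1 + i) = (1 + r)(1 + π) = 1.05910 × 1.02780 = 1.08854298
i = 1.08854298 − 1, so the required nominal rate is 8.85%.

8.85%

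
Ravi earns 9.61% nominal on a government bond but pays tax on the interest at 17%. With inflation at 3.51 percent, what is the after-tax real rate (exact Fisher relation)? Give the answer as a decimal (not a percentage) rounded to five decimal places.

After-tax nominal return = 9.61% × (1 − 0.17) = 7.9763%.
1 + r = 1.079763 / 1.03510 = 1.043148
After-tax real rate = 1.043148 − 1 → 0.04315.

0.04315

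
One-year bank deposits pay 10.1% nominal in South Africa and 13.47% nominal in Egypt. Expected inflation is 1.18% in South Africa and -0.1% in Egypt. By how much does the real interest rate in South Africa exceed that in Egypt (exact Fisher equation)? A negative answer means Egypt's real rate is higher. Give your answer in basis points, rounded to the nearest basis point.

-477 basis points

South Africa: (1 + 0.1010)/(1 + 0.0118) − 1 = 8.8160%
Egypt: (1 + 0.1347)/(1 − 0.0010) − 1 = 13.5836%
Differential = 8.8160% − 13.5836% = -4.7676% → -477 basis points.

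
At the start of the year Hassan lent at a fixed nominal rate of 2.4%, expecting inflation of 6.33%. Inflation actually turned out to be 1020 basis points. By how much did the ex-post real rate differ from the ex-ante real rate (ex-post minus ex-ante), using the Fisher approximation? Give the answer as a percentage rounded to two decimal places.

Ex-ante: 2.4% − 6.33% = -3.930%
Ex-post: 2.4% − 10.2% = -7.800%
Difference (ex-post − ex-ante) = -3.8700% → -3.87%.

-3.87%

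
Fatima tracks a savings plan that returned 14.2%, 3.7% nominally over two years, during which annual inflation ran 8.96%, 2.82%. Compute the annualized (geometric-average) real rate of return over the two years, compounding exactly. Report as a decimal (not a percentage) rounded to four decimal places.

Compound the nominal returns: 1.1420 × 1.0370 = 1.18425400.
Compound inflation: 1.0896 × 1.0282 = 1.12032672.
Deflate: 1.18425400 / 1.12032672 = 1.05706128.
Annualized real rate = 1.05706128^(1/2) − 1 = 2.8135% → 0.0281.

0.0281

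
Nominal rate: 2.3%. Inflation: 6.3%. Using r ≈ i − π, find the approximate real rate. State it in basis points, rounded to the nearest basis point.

r ≈ i − π = 2.3% − 6.3% = -400 basis points.

-400 basis points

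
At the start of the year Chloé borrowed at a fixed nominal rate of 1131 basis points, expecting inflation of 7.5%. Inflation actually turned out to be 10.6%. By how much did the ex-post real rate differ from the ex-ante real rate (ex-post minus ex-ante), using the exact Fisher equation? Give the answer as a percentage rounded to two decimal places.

-2.90%

Ex-ante: (1 + 0.1131)/(1 + 0.0750) − 1 = 3.5442%
Ex-post: (1 + 0.1131)/(1 + 0.1060) − 1 = 0.6420%
Difference (ex-post − ex-ante) = -2.9022% → -2.90%.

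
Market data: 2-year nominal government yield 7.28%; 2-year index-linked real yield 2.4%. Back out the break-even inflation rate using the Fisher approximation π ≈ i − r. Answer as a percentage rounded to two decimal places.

π ≈ i − r = 7.28% − 2.4% → 4.88%.

4.88%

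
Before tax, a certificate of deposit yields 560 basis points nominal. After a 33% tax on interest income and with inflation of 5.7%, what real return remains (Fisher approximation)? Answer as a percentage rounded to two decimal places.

After-tax nominal return = 5.6% × (1 − 0.33) = 3.7520%.
r ≈ 3.7520% − 5.7% → -1.95%.

-1.95%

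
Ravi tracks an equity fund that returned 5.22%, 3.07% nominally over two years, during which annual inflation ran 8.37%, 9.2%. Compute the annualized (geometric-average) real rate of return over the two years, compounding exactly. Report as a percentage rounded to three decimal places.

Compound the nominal returns: 1.0522 × 1.0307 = 1.08450254.
Compound inflation: 1.0837 × 1.0920 = 1.18340040.
Deflate: 1.08450254 / 1.18340040 = 0.91642908.
Annualized real rate = 0.91642908^(1/2) − 1 = -4.2697% → -4.270%.

-4.270%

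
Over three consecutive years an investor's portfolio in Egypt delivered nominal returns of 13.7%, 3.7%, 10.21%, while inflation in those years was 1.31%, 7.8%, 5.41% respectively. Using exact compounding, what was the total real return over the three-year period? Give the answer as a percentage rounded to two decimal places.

Nominal growth factor = 1.1370 × 1.0370 × 1.1021 = 1.299452
Price-level growth factor = 1.0131 × 1.0780 × 1.0541 = 1.151206
Real growth factor = 1.299452 / 1.151206 = 1.128775
Total real return = 1.128775 − 1 → 12.88%.

12.88%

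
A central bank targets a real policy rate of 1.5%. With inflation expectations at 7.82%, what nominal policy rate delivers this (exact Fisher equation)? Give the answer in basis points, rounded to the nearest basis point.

(1 + i) = (1 + r)(1 + π) = 1.01500 × 1.07820 = 1.094373
i = 1.094373 − 1, so the required nominal rate is 944 basis points.

944 basis points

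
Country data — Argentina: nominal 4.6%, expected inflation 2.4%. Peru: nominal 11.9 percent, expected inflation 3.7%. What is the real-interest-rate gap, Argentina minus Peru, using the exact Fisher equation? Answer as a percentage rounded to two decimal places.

Argentina: (1 + 0.0460)/(1 + 0.0240) − 1 = 2.1484%
Peru: (1 + 0.1190)/(1 + 0.0370) − 1 = 7.9074%
Differential = 2.1484% − 7.9074% = -5.7590% → -5.76%.

-5.76%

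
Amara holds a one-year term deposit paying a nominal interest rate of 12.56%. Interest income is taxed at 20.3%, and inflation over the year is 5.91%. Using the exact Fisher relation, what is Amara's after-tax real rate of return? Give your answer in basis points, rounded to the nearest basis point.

387 basis points

After-tax nominal return = 12.56% × (1 − 0.203) = 10.01032%.
1 + r = 1.1001032 / 1.05910 = 1.038715
After-tax real rate = 1.038715 − 1 → 387 basis points.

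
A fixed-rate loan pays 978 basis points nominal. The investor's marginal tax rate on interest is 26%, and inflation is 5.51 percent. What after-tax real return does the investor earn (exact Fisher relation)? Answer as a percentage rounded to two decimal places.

After-tax nominal return = 9.78% × (1 − 0.26) = 7.2372%.
1 + r = 1.072372 / 1.05510 = 1.016370
After-tax real rate = 1.016370 − 1 → 1.64%.

1.64%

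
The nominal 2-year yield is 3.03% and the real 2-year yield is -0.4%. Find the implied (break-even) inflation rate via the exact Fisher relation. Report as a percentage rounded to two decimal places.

(1 + π) = (1 + i)/(1 + r) = 1.03030 / 0.99600 = 1.034438
Break-even inflation = 1.034438 − 1 → 3.44%.

3.44%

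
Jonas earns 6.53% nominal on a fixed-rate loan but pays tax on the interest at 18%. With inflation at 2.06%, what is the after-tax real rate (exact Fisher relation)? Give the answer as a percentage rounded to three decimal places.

After-tax nominal return = 6.53% × (1 − 0.18) = 5.3546%.
1 + r = 1.053546 / 1.02060 = 1.032281
After-tax real rate = 1.032281 − 1 → 3.228%.

3.228%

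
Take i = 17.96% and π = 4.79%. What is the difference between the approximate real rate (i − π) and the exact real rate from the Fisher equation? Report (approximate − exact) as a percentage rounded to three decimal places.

0.602%

Approximate: r ≈ 17.960% − 4.790% = 13.1700%
Exact: (1 + 0.1796)/(1 + 0.0479) − 1 = 12.5680%
Error = 13.1700% − 12.5680% = 0.6020% → 0.602%.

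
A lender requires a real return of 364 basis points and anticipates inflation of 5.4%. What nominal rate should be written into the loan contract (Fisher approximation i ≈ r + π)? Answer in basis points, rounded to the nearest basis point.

i ≈ r + π = 3.64% + 5.4% = 904 basis points.

904 basis points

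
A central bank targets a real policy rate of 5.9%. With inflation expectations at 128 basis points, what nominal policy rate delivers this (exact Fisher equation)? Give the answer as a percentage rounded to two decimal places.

(1 + i) = (1 + r)(1 + π) = 1.05900 × 1.01280 = 1.0725552
i = 1.0725552 − 1, so the required nominal rate is 7.26%.

7.26%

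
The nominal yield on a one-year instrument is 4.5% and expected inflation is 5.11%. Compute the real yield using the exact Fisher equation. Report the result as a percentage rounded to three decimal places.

-0.580%

1 + r = 1.04500 / 1.05110 = 0.994197
r = 0.994197 − 1 = -0.5803%, i.e. -0.580%.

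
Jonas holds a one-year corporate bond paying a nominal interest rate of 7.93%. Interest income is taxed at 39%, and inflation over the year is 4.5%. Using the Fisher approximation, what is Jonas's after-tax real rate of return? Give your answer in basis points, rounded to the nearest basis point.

34 basis points

After-tax nominal return = 7.93% × (1 − 0.39) = 4.8373%.
r ≈ 4.8373% − 4.5% → 34 basis points.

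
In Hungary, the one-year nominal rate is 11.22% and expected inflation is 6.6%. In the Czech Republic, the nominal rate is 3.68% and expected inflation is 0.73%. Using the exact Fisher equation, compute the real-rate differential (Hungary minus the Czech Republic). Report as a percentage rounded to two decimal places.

Hungary: (1 + 0.1122)/(1 + 0.0660) − 1 = 4.3340%
The Czech Republic: (1 + 0.0368)/(1 + 0.0073) − 1 = 2.9286%
Differential = 4.3340% − 2.9286% = 1.4053% → 1.41%.

1.41%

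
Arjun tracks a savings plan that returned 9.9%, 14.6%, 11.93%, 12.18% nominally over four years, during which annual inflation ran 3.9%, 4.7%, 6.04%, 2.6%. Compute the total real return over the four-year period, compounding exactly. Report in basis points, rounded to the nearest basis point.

Compound the nominal returns: 1.0990 × 1.1460 × 1.1193 × 1.1218 = 1.581409.
Compound inflation: 1.0390 × 1.0470 × 1.0604 × 1.0260 = 1.183530.
Deflate: 1.581409 / 1.183530 = 1.336180.
Total real return = 1.336180 − 1 → 3362 basis points.

3362 basis points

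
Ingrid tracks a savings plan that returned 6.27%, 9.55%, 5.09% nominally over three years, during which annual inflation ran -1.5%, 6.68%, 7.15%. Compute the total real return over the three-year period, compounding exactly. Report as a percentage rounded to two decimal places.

8.66%

Compound the nominal returns: 1.0627 × 1.0955 × 1.0509 = 1.223445.
Compound inflation: 0.9850 × 1.0668 × 1.0715 = 1.125930.
Deflate: 1.223445 / 1.125930 = 1.086608.
Total real return = 1.086608 − 1 → 8.66%.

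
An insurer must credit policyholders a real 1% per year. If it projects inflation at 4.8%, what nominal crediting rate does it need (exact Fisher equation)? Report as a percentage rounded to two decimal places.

5.85%

(1 + i) = (1 + r)(1 + π) = 1.01000 × 1.04800 = 1.05848
i = 1.05848 − 1, so the required nominal rate is 5.85%.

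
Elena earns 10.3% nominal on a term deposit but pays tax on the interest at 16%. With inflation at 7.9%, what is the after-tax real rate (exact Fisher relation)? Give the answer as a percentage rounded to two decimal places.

0.70%

After-tax nominal return = 10.3% × (1 − 0.16) = 8.6520%.
1 + r = 1.08652 / 1.07900 = 1.006969
After-tax real rate = 1.006969 − 1 → 0.70%.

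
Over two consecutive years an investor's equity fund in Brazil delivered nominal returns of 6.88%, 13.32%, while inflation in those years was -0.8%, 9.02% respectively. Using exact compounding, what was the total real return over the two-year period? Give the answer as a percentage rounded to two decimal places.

11.99%

Compound the nominal returns: 1.0688 × 1.1332 = 1.211164.
Compound inflation: 0.9920 × 1.0902 = 1.081478.
Deflate: 1.211164 / 1.081478 = 1.119915.
Total real return = 1.119915 − 1 → 11.99%.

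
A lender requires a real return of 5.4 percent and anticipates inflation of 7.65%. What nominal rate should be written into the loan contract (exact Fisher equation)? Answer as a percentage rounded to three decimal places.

(1 + i) = (1 + r)(1 + π) = 1.05400 × 1.07650 = 1.134631
i = 1.134631 − 1, so the required nominal rate is 13.463%.

13.463%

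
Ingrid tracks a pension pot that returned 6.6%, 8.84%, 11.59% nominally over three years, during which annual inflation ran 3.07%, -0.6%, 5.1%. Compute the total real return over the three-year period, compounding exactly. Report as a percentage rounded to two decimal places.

Nominal growth factor = 1.0660 × 1.0884 × 1.1159 = 1.294706
Price-level growth factor = 1.0307 × 0.9940 × 1.0510 = 1.076766
Real growth factor = 1.294706 / 1.076766 = 1.202402
Total real return = 1.202402 − 1 → 20.24%.

20.24%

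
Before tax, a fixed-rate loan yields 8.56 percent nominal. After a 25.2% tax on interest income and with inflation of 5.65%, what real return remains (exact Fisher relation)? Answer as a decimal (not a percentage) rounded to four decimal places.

0.0071

After-tax nominal return = 8.56% × (1 − 0.252) = 6.40288%.
1 + r = 1.0640288 / 1.05650 = 1.007126
After-tax real rate = 1.007126 − 1 → 0.0071.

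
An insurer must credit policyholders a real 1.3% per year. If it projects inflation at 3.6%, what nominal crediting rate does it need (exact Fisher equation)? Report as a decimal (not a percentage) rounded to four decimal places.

0.0495

(1 + i) = (1 + r)(1 + π) = 1.01300 × 1.03600 = 1.049468
i = 1.049468 − 1, so the required nominal rate is 0.0495.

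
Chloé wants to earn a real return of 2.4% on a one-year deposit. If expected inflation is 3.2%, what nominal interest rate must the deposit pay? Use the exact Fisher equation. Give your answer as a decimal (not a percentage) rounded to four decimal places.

(1 + i) = (1 + r)(1 + π) = 1.02400 × 1.03200 = 1.056768
i = 1.056768 − 1, so the required nominal rate is 0.0568.

0.0568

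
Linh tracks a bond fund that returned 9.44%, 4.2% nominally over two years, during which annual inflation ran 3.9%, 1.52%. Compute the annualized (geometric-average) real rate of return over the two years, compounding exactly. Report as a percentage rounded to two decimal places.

Nominal growth factor = 1.0944 × 1.0420 = 1.14036480
Price-level growth factor = 1.0390 × 1.0152 = 1.05479280
Real growth factor = 1.14036480 / 1.05479280 = 1.08112683
Annualized real rate = 1.08112683^(1/2) − 1 = 3.9772% → 3.98%.

3.98%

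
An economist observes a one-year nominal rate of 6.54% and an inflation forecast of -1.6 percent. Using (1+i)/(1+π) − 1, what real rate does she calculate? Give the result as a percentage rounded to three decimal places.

8.272%

By the Fisher equation, 1 + r = (1 + i)/(1 + π).
1 + r = 1.06540 / 0.98400 = 1.082724
r = 1.082724 − 1 = 8.2724%, i.e. 8.272%.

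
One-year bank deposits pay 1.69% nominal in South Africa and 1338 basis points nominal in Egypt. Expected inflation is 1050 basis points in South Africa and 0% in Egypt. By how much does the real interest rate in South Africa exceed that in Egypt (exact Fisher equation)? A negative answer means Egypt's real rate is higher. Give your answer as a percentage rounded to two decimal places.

-21.35%

South Africa: (1 + 0.0169)/(1 + 0.1050) − 1 = -7.9729%
Egypt: (1 + 0.1338)/(1 + 0.0000) − 1 = 13.3800%
Differential = -7.9729% − 13.3800% = -21.3529% → -21.35%.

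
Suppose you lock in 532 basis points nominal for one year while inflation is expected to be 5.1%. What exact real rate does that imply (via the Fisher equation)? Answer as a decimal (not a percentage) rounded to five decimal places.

0.00209

By the Fisher equation, 1 + r = (1 + i)/(1 + π).
1 + r = 1.05320 / 1.05100 = 1.002093
r = 1.002093 − 1 = 0.2093%, i.e. 0.00209.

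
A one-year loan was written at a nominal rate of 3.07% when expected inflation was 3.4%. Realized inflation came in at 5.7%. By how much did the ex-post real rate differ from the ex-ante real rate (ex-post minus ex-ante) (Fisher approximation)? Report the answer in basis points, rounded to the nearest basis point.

Ex-ante: 3.07% − 3.4% = -0.330%
Ex-post: 3.07% − 5.7% = -2.630%
Difference (ex-post − ex-ante) = -2.3000% → -230 basis points.

-230 basis points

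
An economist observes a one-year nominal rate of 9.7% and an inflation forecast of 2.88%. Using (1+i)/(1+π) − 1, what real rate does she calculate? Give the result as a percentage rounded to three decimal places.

6.629%

By the Fisher identity, 1 + r = (1 + i)/(1 + π).
1 + r = 1.09700 / 1.02880 = 1.066291
r = 1.066291 − 1 = 6.6291%, i.e. 6.629%.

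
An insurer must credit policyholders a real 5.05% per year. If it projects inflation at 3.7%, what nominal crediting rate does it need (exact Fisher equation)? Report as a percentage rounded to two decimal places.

(1 + i) = (1 + r)(1 + π) = 1.05050 × 1.03700 = 1.0893685
i = 1.0893685 − 1, so the required nominal rate is 8.94%.

8.94%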